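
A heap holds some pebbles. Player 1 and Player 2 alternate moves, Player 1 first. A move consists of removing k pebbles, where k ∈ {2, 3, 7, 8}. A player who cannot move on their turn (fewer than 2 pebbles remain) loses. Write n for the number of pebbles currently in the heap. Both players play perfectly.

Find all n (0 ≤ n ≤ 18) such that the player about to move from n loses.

Label each position W (a win for the player to move) or L (a loss). A position with no legal move is L; any other position is W exactly when some move reaches an L, and L when every move reaches a W.
n=0: no move → L
n=1: no move → L
n=2: W (go to 0, an L position)
n=3: W (go to 1, an L position)
n=4: W (go to 1, an L position)
n=5: L (options 3(W), 2(W) are all W)
n=6: L (options 4(W), 3(W) are all W)
n=7: W (go to 5, an L position)
n=8: W (go to 6, an L position)
n=9: W (go to 6, an L position)
n=10: L (options 8(W), 7(W), 3(W), 2(W) are all W)
n=11: L (options 9(W), 8(W), 4(W), 3(W) are all W)
n=12: W (go to 10, an L position)
n=13: W (go to 11, an L position)
n=14: W (go to 11, an L position)
n=15: L (options 13(W), 12(W), 8(W), 7(W) are all W)
n=16: L (options 14(W), 13(W), 9(W), 8(W) are all W)
n=17: W (go to 15, an L position)
n=18: W (go to 16, an L position)
Reading off the rows marked L gives the requested list; there are 8 such values of n.

0, 1, 5, 6, 10, 11, 15, 16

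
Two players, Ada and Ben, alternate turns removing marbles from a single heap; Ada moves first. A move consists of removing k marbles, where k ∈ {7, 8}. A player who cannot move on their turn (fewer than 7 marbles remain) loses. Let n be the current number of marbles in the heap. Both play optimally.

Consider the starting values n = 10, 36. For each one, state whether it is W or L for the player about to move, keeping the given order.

Label each position W (a win for the player to move) or L (a loss). A position with no legal move is L; any other position is W exactly when some move reaches an L, and L when every move reaches a W.
n=0: no move → L
n=1: no move → L
n=2: no move → L
n=3: no move → L
n=4: no move → L
n=5: no move → L
n=6: no move → L
n=7: can move to 0, which is L ⇒ W
n=8: can move to 1, which is L ⇒ W
n=9: can move to 2, which is L ⇒ W
n=10: can move to 3, which is L ⇒ W
n=11: can move to 4, which is L ⇒ W
n=12: can move to 5, which is L ⇒ W
n=13: can move to 6, which is L ⇒ W
n=14: can move to 6, which is L ⇒ W
n=15: moves to 8(W), 7(W); every one is W ⇒ L
n=16: moves to 9(W), 8(W); every one is W ⇒ L
n=17: moves to 10(W), 9(W); every one is W ⇒ L
n=18: moves to 11(W), 10(W); every one is W ⇒ L
n=19: moves to 12(W), 11(W); every one is W ⇒ L
n=20: moves to 13(W), 12(W); every one is W ⇒ L
n=21: moves to 14(W), 13(W); every one is W ⇒ L
n=22: can move to 15, which is L ⇒ W
n=23: can move to 16, which is L ⇒ W
n=24: can move to 17, which is L ⇒ W
n=25: can move to 18, which is L ⇒ W
n=26: can move to 19, which is L ⇒ W
n=27: can move to 20, which is L ⇒ W
n=28: can move to 21, which is L ⇒ W
n=29: can move to 21, which is L ⇒ W
n=30: moves to 23(W), 22(W); every one is W ⇒ L
n=31: moves to 24(W), 23(W); every one is W ⇒ L
n=32: moves to 25(W), 24(W); every one is W ⇒ L
n=33: moves to 26(W), 25(W); every one is W ⇒ L
n=34: moves to 27(W), 26(W); every one is W ⇒ L
n=35: moves to 28(W), 27(W); every one is W ⇒ L
n=36: moves to 29(W), 28(W); every one is W ⇒ L

10: W, 36: L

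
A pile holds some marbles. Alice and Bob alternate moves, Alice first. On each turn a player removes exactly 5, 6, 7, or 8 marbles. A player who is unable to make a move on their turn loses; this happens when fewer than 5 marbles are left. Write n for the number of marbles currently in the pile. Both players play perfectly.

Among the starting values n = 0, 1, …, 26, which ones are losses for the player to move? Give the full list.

0, 1, 2, 3, 4, 13, 14, 15, 16, 17, 26

Label each position W (a win for the player to move) or L (a loss). A position with no legal move is L; any other position is W exactly when some move reaches an L, and L when every move reaches a W.
n=0: no move → L
n=1: no move → L
n=2: no move → L
n=3: no move → L
n=4: no move → L
n=5: →0(L), so W
n=6: →1(L), so W
n=7: →2(L), so W
n=8: →3(L), so W
n=9: →4(L), so W
n=10: →4(L), so W
n=11: →4(L), so W
n=12: →4(L), so W
n=13: →8(W), 7(W), 6(W), 5(W) — all W, so L
n=14: →9(W), 8(W), 7(W), 6(W) — all W, so L
n=15: →10(W), 9(W), 8(W), 7(W) — all W, so L
n=16: →11(W), 10(W), 9(W), 8(W) — all W, so L
n=17: →12(W), 11(W), 10(W), 9(W) — all W, so L
n=18: →13(L), so W
n=19: →14(L), so W
n=20: →15(L), so W
n=21: →16(L), so W
n=22: →17(L), so W
n=23: →17(L), so W
n=24: →17(L), so W
n=25: →17(L), so W
n=26: →21(W), 20(W), 19(W), 18(W) — all W, so L
The losing starting values of n are exactly the entries labelled L in this table (11 of them).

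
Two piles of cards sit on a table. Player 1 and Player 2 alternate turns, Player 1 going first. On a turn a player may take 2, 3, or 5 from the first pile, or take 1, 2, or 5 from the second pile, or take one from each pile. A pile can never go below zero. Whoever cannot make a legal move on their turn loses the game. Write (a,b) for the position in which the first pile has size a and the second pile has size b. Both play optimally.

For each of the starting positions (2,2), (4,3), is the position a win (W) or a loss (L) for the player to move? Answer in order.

(2,2): L, (4,3): W

Build the W/L table. Terminal = L. A non-terminal position is W if it has a move to some L; otherwise it is L.
No move ever increases a pile, so every position that can arise here has a ≤ 4 and b ≤ 3; it is enough to label the cells with 0 ≤ a ≤ 4 and 0 ≤ b ≤ 3.
Every move lowers a or b (never raises either), so fill the grid row by row in increasing a, and left to right within a row: each cell's successors are then already labelled.
      b=0  b=1  b=2  b=3
a=0:    L    W    W    L
a=1:    L    W    W    L
a=2:    W    W    L    W
a=3:    W    L    W    W
a=4:    W    L    W    W
Cells with no legal move (terminal, hence L): (0,0), (1,0).
The remaining L cells, each justified by listing all of its moves:
(0,3): →(0,2)(W), (0,1)(W) — all W, so L
(1,3): →(1,2)(W), (1,1)(W), (0,2)(W) — all W, so L
(2,2): →(0,2)(W), (2,1)(W), (2,0)(W), (1,1)(W) — all W, so L
(3,1): →(1,1)(W), (0,1)(W), (3,0)(W), (2,0)(W) — all W, so L
(4,1): →(2,1)(W), (1,1)(W), (4,0)(W), (3,0)(W) — all W, so L
Every other cell has at least one move into one of the L cells above, so it is W.
(2,2): one of the L cells justified above, so L
(4,3): the move to (1,3) reaches an L cell, so W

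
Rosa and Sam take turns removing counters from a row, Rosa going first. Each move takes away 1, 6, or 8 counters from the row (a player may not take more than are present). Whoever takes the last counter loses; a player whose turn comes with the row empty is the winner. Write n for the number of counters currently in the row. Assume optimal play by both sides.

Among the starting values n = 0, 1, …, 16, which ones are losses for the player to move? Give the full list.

1, 3, 5, 8, 10, 12, 15

Build the W/L table. Terminal = W. A non-terminal position is W if it has a move to some L; otherwise it is L.
n=0: no move; the opponent has just taken the last counter and therefore loses → W
n=1: the only move is to 0(W), a W ⇒ L
n=2: can move to 1, which is L ⇒ W
n=3: the only move is to 2(W), a W ⇒ L
n=4: can move to 3, which is L ⇒ W
n=5: the only move is to 4(W), a W ⇒ L
n=6: can move to 5, which is L ⇒ W
n=7: can move to 1, which is L ⇒ W
n=8: moves to 7(W), 2(W), 0(W); every one is W ⇒ L
n=9: can move to 8, which is L ⇒ W
n=10: moves to 9(W), 4(W), 2(W); every one is W ⇒ L
n=11: can move to 10, which is L ⇒ W
n=12: moves to 11(W), 6(W), 4(W); every one is W ⇒ L
n=13: can move to 12, which is L ⇒ W
n=14: can move to 8, which is L ⇒ W
n=15: moves to 14(W), 9(W), 7(W); every one is W ⇒ L
n=16: can move to 15, which is L ⇒ W
Reading off the rows marked L gives the requested list; there are 7 such values of n.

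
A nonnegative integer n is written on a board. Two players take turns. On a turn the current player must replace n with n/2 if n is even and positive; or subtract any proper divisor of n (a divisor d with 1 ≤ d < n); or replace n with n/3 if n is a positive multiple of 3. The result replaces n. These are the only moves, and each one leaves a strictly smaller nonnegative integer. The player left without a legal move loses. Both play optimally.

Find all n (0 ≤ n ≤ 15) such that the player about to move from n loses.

Work bottom-up. With no move the player to move loses. Otherwise the position is W if at least one move leads to an L position for the opponent, and L if every move leads to a W.
n=0: no move → L
n=1: no move → L
n=2: →1(L), so W
n=3: →1(L), so W
n=4: →2(W), 3(W) — all W, so L
n=5: →4(L), so W
n=6: →4(L), so W
n=7: →6(W) only, which is W, so L
n=8: →4(L), so W
n=9: →3(W), 6(W), 8(W) — all W, so L
n=10: →9(L), so W
n=11: →10(W) only, which is W, so L
n=12: →4(L), so W
n=13: →12(W) only, which is W, so L
n=14: →7(L), so W
n=15: →5(W), 10(W), 12(W), 14(W) — all W, so L
The losing starting values of n are exactly the entries labelled L in this table (8 of them).

0, 1, 4, 7, 9, 11, 13, 15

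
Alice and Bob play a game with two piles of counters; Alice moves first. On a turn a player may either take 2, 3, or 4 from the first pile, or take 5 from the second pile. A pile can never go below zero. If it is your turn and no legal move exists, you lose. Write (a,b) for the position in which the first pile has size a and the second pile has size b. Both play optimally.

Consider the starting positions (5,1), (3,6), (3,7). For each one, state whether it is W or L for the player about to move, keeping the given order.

Positions with no move are L. A position that does have a move is losing for the player to move precisely when every available move leads to a winning position for the opponent. Fill in the labels:
No move ever increases a pile, so every position that can arise here has a ≤ 5 and b ≤ 7; it is enough to label the cells with 0 ≤ a ≤ 5 and 0 ≤ b ≤ 7.
Every move lowers a or b (never raises either), so fill the grid row by row in increasing a, and left to right within a row: each cell's successors are then already labelled.
      b=0  b=1  b=2  b=3  b=4  b=5  b=6  b=7
a=0:    L    L    L    L    L    W    W    W
a=1:    L    L    L    L    L    W    W    W
a=2:    W    W    W    W    W    L    L    L
a=3:    W    W    W    W    W    L    L    L
a=4:    W    W    W    W    W    W    W    W
a=5:    W    W    W    W    W    W    W    W
Cells with no legal move (terminal, hence L): (0,0), (0,1), (0,2), (0,3), (0,4), (1,0), (1,1), (1,2), (1,3), (1,4).
The remaining L cells, each justified by listing all of its moves:
(2,5): →(0,5)(W), (2,0)(W) — all W, so L
(2,6): →(0,6)(W), (2,1)(W) — all W, so L
(2,7): →(0,7)(W), (2,2)(W) — all W, so L
(3,5): →(1,5)(W), (0,5)(W), (3,0)(W) — all W, so L
(3,6): →(1,6)(W), (0,6)(W), (3,1)(W) — all W, so L
(3,7): →(1,7)(W), (0,7)(W), (3,2)(W) — all W, so L
Every other cell has at least one move into one of the L cells above, so it is W.
(5,1): the move to (1,1) reaches an L cell, so W
(3,6): one of the L cells justified above, so L
(3,7): one of the L cells justified above, so L

(5,1): W, (3,6): L, (3,7): L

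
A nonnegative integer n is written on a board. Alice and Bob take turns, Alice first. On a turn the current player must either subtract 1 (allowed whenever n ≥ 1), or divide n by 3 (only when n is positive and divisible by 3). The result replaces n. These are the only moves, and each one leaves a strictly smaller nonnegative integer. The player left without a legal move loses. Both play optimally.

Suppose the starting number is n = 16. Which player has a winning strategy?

Label each position W (a win for the player to move) or L (a loss). A position with no legal move is L; any other position is W exactly when some move reaches an L, and L when every move reaches a W.
n=0: no move → L
n=1: can move to 0, which is L ⇒ W
n=2: the only move is to 1(W), a W ⇒ L
n=3: can move to 2, which is L ⇒ W
n=4: the only move is to 3(W), a W ⇒ L
n=5: can move to 4, which is L ⇒ W
n=6: can move to 2, which is L ⇒ W
n=7: the only move is to 6(W), a W ⇒ L
n=8: can move to 7, which is L ⇒ W
n=9: moves to 3(W), 8(W); every one is W ⇒ L
n=10: can move to 9, which is L ⇒ W
n=11: the only move is to 10(W), a W ⇒ L
n=12: can move to 4, which is L ⇒ W
n=13: the only move is to 12(W), a W ⇒ L
n=14: can move to 13, which is L ⇒ W
n=15: moves to 5(W), 14(W); every one is W ⇒ L
n=16: can move to 15, which is L ⇒ W
The starting position 16 is W: Alice should move to 15, handing over an L position.

Alice wins.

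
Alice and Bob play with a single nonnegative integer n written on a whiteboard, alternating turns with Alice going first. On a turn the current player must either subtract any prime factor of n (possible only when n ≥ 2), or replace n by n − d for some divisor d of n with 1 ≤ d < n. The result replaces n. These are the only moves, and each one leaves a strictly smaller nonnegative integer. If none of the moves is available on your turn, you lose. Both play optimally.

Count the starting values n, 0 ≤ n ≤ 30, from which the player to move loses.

Use the standard recursion: the mover loses at a terminal position; elsewhere, the mover wins exactly when some move hands the opponent an L position.
n=0: no move → L
n=1: no move → L
n=2: can move to 0, which is L ⇒ W
n=3: can move to 0, which is L ⇒ W
n=4: moves to 2(W), 3(W); every one is W ⇒ L
n=5: can move to 0, which is L ⇒ W
n=6: can move to 4, which is L ⇒ W
n=7: can move to 0, which is L ⇒ W
n=8: can move to 4, which is L ⇒ W
n=9: moves to 6(W), 8(W); every one is W ⇒ L
n=10: can move to 9, which is L ⇒ W
n=11: can move to 0, which is L ⇒ W
n=12: can move to 9, which is L ⇒ W
n=13: can move to 0, which is L ⇒ W
n=14: moves to 7(W), 12(W), 13(W); every one is W ⇒ L
n=15: can move to 14, which is L ⇒ W
n=16: can move to 14, which is L ⇒ W
n=17: can move to 0, which is L ⇒ W
n=18: can move to 9, which is L ⇒ W
n=19: can move to 0, which is L ⇒ W
n=20: moves to 10(W), 15(W), 16(W), 18(W), 19(W); every one is W ⇒ L
n=21: can move to 14, which is L ⇒ W
n=22: can move to 20, which is L ⇒ W
n=23: can move to 0, which is L ⇒ W
n=24: can move to 20, which is L ⇒ W
n=25: can move to 20, which is L ⇒ W
n=26: moves to 13(W), 24(W), 25(W); every one is W ⇒ L
n=27: can move to 26, which is L ⇒ W
n=28: can move to 14, which is L ⇒ W
n=29: can move to 0, which is L ⇒ W
n=30: can move to 20, which is L ⇒ W
L entries with 0 ≤ n ≤ 30: n = 0, 1, 4, 9, 14, 20, 26; that makes 7.

7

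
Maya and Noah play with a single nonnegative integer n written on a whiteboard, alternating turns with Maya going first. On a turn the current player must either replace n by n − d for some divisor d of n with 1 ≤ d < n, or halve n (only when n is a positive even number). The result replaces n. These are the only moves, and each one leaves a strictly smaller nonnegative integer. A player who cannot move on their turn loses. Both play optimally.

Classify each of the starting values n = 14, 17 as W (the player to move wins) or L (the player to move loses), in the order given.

14: W, 17: L

Use the standard recursion: the mover loses at a terminal position; elsewhere, the mover wins exactly when some move hands the opponent an L position.
n=0: no move → L
n=1: no move → L
n=2: →1(L), so W
n=3: →2(W) only, which is W, so L
n=4: →3(L), so W
n=5: →4(W) only, which is W, so L
n=6: →3(L), so W
n=7: →6(W) only, which is W, so L
n=8: →7(L), so W
n=9: →6(W), 8(W) — all W, so L
n=10: →5(L), so W
n=11: →10(W) only, which is W, so L
n=12: →9(L), so W
n=13: →12(W) only, which is W, so L
n=14: →7(L), so W
n=15: →10(W), 12(W), 14(W) — all W, so L
n=16: →15(L), so W
n=17: →16(W) only, which is W, so L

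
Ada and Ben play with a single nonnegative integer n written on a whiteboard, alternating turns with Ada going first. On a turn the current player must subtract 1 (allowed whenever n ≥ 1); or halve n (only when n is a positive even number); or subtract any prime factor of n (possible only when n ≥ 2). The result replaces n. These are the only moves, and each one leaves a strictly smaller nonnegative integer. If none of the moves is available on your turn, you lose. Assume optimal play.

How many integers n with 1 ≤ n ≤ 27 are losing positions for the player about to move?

5

Use the standard recursion: the mover loses at a terminal position; elsewhere, the mover wins exactly when some move hands the opponent an L position.
n=0: no move → L
n=1: →0(L), so W
n=2: →0(L), so W
n=3: →0(L), so W
n=4: →2(W), 3(W) — all W, so L
n=5: →0(L), so W
n=6: →4(L), so W
n=7: →0(L), so W
n=8: →4(L), so W
n=9: →6(W), 8(W) — all W, so L
n=10: →9(L), so W
n=11: →0(L), so W
n=12: →9(L), so W
n=13: →0(L), so W
n=14: →7(W), 12(W), 13(W) — all W, so L
n=15: →14(L), so W
n=16: →14(L), so W
n=17: →0(L), so W
n=18: →9(L), so W
n=19: →0(L), so W
n=20: →10(W), 15(W), 18(W), 19(W) — all W, so L
n=21: →14(L), so W
n=22: →20(L), so W
n=23: →0(L), so W
n=24: →12(W), 21(W), 22(W), 23(W) — all W, so L
n=25: →20(L), so W
n=26: →24(L), so W
n=27: →24(L), so W
L entries with 1 ≤ n ≤ 27 (n=0 is outside the asked range and is not counted): n = 4, 9, 14, 20, 24; that makes 5.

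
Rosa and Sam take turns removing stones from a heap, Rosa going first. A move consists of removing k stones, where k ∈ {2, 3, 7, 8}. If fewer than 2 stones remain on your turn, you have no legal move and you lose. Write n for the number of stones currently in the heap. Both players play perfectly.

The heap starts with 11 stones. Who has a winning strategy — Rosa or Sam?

Label each position W (a win for the player to move) or L (a loss). A position with no legal move is L; any other position is W exactly when some move reaches an L, and L when every move reaches a W.
n=0: no move → L
n=1: no move → L
n=2: reaches L-position 0 → W
n=3: reaches L-position 1 → W
n=4: reaches L-position 1 → W
n=5: only reaches 3(W), 2(W), all W → L
n=6: only reaches 4(W), 3(W), all W → L
n=7: reaches L-position 5 → W
n=8: reaches L-position 6 → W
n=9: reaches L-position 6 → W
n=10: only reaches 8(W), 7(W), 3(W), 2(W), all W → L
n=11: only reaches 9(W), 8(W), 4(W), 3(W), all W → L
Every move from 11 reaches a W position, so the mover loses.

Sam wins.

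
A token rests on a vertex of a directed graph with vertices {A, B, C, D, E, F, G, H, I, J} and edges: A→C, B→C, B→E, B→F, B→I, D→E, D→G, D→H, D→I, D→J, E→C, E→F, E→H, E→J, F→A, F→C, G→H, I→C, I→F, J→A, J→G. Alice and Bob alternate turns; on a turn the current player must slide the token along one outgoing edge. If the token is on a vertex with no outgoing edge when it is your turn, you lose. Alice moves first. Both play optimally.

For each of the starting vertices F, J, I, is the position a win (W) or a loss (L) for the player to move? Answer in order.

Use the standard recursion: the mover loses at a terminal position; elsewhere, the mover wins exactly when some move hands the opponent an L position.
Every edge goes from a vertex to one that appears earlier in the order C, H, G, A, J, F, E, I, B, D, so processing vertices in that order labels each vertex after all of its successors.
C: no outgoing edge → L
H: no outgoing edge → L
G: →H(L), so W
A: →C(L), so W
J: →A(W), G(W) — all W, so L
F: →C(L), so W
E: →J(L), so W
I: →C(L), so W
B: →C(L), so W
D: →J(L), so W

F: W, J: L, I: W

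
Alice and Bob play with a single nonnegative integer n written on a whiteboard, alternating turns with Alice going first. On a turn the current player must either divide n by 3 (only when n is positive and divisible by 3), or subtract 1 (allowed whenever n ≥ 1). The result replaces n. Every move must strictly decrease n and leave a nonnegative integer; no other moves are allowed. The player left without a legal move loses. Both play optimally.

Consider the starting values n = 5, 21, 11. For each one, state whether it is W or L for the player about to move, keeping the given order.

Build the W/L table. Terminal = L. A non-terminal position is W if it has a move to some L; otherwise it is L.
n=0: no move → L
n=1: can move to 0, which is L ⇒ W
n=2: the only move is to 1(W), a W ⇒ L
n=3: can move to 2, which is L ⇒ W
n=4: the only move is to 3(W), a W ⇒ L
n=5: can move to 4, which is L ⇒ W
n=6: can move to 2, which is L ⇒ W
n=7: the only move is to 6(W), a W ⇒ L
n=8: can move to 7, which is L ⇒ W
n=9: moves to 3(W), 8(W); every one is W ⇒ L
n=10: can move to 9, which is L ⇒ W
n=11: the only move is to 10(W), a W ⇒ L
n=12: can move to 4, which is L ⇒ W
n=13: the only move is to 12(W), a W ⇒ L
n=14: can move to 13, which is L ⇒ W
n=15: moves to 5(W), 14(W); every one is W ⇒ L
n=16: can move to 15, which is L ⇒ W
n=17: the only move is to 16(W), a W ⇒ L
n=18: can move to 17, which is L ⇒ W
n=19: the only move is to 18(W), a W ⇒ L
n=20: can move to 19, which is L ⇒ W
n=21: can move to 7, which is L ⇒ W

5: W, 21: W, 11: L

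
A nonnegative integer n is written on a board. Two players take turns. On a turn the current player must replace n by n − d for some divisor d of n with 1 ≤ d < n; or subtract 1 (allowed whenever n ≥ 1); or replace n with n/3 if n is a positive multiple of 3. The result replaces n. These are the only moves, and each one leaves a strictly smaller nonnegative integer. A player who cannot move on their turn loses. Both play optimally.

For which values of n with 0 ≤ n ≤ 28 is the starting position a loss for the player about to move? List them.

Classify positions by backward induction: terminal positions (no move available) are L. From any other position, the mover wins iff some move reaches an L.
n=0: no move → L
n=1: reaches L-position 0 → W
n=2: only reaches 1(W), which is W → L
n=3: reaches L-position 2 → W
n=4: reaches L-position 2 → W
n=5: only reaches 4(W), which is W → L
n=6: reaches L-position 2 → W
n=7: only reaches 6(W), which is W → L
n=8: reaches L-position 7 → W
n=9: only reaches 3(W), 6(W), 8(W), all W → L
n=10: reaches L-position 5 → W
n=11: only reaches 10(W), which is W → L
n=12: reaches L-position 9 → W
n=13: only reaches 12(W), which is W → L
n=14: reaches L-position 7 → W
n=15: reaches L-position 5 → W
n=16: only reaches 8(W), 12(W), 14(W), 15(W), all W → L
n=17: reaches L-position 16 → W
n=18: reaches L-position 9 → W
n=19: only reaches 18(W), which is W → L
n=20: reaches L-position 16 → W
n=21: reaches L-position 7 → W
n=22: reaches L-position 11 → W
n=23: only reaches 22(W), which is W → L
n=24: reaches L-position 16 → W
n=25: only reaches 20(W), 24(W), all W → L
n=26: reaches L-position 13 → W
n=27: reaches L-position 9 → W
n=28: only reaches 14(W), 21(W), 24(W), 26(W), 27(W), all W → L
Reading off the rows marked L gives the requested list; there are 12 such values of n.

0, 2, 5, 7, 9, 11, 13, 16, 19, 23, 25, 28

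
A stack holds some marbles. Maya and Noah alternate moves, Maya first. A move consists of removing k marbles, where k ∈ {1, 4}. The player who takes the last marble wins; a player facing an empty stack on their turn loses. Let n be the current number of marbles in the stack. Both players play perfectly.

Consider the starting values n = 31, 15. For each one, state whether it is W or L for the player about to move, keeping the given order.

31: W, 15: L

Use the standard recursion: the mover loses at a terminal position; elsewhere, the mover wins exactly when some move hands the opponent an L position.
n=0: no move → L
n=1: reaches L-position 0 → W
n=2: only reaches 1(W), which is W → L
n=3: reaches L-position 2 → W
n=4: reaches L-position 0 → W
n=5: only reaches 4(W), 1(W), all W → L
n=6: reaches L-position 5 → W
n=7: only reaches 6(W), 3(W), all W → L
n=8: reaches L-position 7 → W
n=9: reaches L-position 5 → W
n=10: only reaches 9(W), 6(W), all W → L
n=11: reaches L-position 10 → W
n=12: only reaches 11(W), 8(W), all W → L
n=13: reaches L-position 12 → W
n=14: reaches L-position 10 → W
n=15: only reaches 14(W), 11(W), all W → L
n=16: reaches L-position 15 → W
n=17: only reaches 16(W), 13(W), all W → L
n=18: reaches L-position 17 → W
n=19: reaches L-position 15 → W
n=20: only reaches 19(W), 16(W), all W → L
n=21: reaches L-position 20 → W
n=22: only reaches 21(W), 18(W), all W → L
n=23: reaches L-position 22 → W
n=24: reaches L-position 20 → W
n=25: only reaches 24(W), 21(W), all W → L
n=26: reaches L-position 25 → W
n=27: only reaches 26(W), 23(W), all W → L
n=28: reaches L-position 27 → W
n=29: reaches L-position 25 → W
n=30: only reaches 29(W), 26(W), all W → L
n=31: reaches L-position 30 → W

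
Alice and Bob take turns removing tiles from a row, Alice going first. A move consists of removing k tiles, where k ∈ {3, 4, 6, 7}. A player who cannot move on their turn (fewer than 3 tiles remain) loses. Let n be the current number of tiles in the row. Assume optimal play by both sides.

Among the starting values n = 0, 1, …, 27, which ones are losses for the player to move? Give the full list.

0, 1, 2, 10, 11, 12, 20, 21, 22

Classify positions by backward induction: terminal positions (no move available) are L. From any other position, the mover wins iff some move reaches an L.
n=0: no move → L
n=1: no move → L
n=2: no move → L
n=3: reaches L-position 0 → W
n=4: reaches L-position 1 → W
n=5: reaches L-position 2 → W
n=6: reaches L-position 2 → W
n=7: reaches L-position 1 → W
n=8: reaches L-position 2 → W
n=9: reaches L-position 2 → W
n=10: only reaches 7(W), 6(W), 4(W), 3(W), all W → L
n=11: only reaches 8(W), 7(W), 5(W), 4(W), all W → L
n=12: only reaches 9(W), 8(W), 6(W), 5(W), all W → L
n=13: reaches L-position 10 → W
n=14: reaches L-position 11 → W
n=15: reaches L-position 12 → W
n=16: reaches L-position 12 → W
n=17: reaches L-position 11 → W
n=18: reaches L-position 12 → W
n=19: reaches L-position 12 → W
n=20: only reaches 17(W), 16(W), 14(W), 13(W), all W → L
n=21: only reaches 18(W), 17(W), 15(W), 14(W), all W → L
n=22: only reaches 19(W), 18(W), 16(W), 15(W), all W → L
n=23: reaches L-position 20 → W
n=24: reaches L-position 21 → W
n=25: reaches L-position 22 → W
n=26: reaches L-position 22 → W
n=27: reaches L-position 21 → W
Reading off the rows marked L gives the requested list; there are 9 such values of n.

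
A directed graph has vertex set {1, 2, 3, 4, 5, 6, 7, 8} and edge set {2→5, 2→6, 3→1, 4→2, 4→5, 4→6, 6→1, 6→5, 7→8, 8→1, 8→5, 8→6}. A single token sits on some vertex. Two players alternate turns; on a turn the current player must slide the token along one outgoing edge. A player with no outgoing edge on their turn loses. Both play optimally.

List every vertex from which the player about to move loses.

1, 5, 7

Use the standard recursion: the mover loses at a terminal position; elsewhere, the mover wins exactly when some move hands the opponent an L position.
Every edge goes from a vertex to one that appears earlier in the order 1, 5, 3, 6, 2, 4, 8, 7, so processing vertices in that order labels each vertex after all of its successors.
1: no outgoing edge → L
5: no outgoing edge → L
3: →1(L), so W
6: →5(L), so W
2: →5(L), so W
4: →5(L), so W
8: →5(L), so W
7: →8(W) only, which is W, so L
The losing starting vertices are exactly the entries labelled L in this table (3 of them).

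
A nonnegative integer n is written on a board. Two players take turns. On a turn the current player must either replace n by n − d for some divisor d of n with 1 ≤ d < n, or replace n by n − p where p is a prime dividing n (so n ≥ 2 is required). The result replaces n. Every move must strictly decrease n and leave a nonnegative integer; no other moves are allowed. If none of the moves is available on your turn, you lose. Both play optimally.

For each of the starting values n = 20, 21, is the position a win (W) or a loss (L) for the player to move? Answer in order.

20: L, 21: W

Use the standard recursion: the mover loses at a terminal position; elsewhere, the mover wins exactly when some move hands the opponent an L position.
n=0: no move → L
n=1: no move → L
n=2: reaches L-position 0 → W
n=3: reaches L-position 0 → W
n=4: only reaches 2(W), 3(W), all W → L
n=5: reaches L-position 0 → W
n=6: reaches L-position 4 → W
n=7: reaches L-position 0 → W
n=8: reaches L-position 4 → W
n=9: only reaches 6(W), 8(W), all W → L
n=10: reaches L-position 9 → W
n=11: reaches L-position 0 → W
n=12: reaches L-position 9 → W
n=13: reaches L-position 0 → W
n=14: only reaches 7(W), 12(W), 13(W), all W → L
n=15: reaches L-position 14 → W
n=16: reaches L-position 14 → W
n=17: reaches L-position 0 → W
n=18: reaches L-position 9 → W
n=19: reaches L-position 0 → W
n=20: only reaches 10(W), 15(W), 16(W), 18(W), 19(W), all W → L
n=21: reaches L-position 14 → W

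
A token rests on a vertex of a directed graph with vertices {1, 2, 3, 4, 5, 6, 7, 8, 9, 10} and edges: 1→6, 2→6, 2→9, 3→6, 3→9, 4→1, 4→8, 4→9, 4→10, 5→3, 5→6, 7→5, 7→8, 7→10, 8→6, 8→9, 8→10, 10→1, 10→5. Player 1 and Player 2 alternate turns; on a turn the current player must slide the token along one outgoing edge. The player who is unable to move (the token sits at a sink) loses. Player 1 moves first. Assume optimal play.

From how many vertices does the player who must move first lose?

Label each position W (a win for the player to move) or L (a loss). A position with no legal move is L; any other position is W exactly when some move reaches an L, and L when every move reaches a W.
Every edge goes from a vertex to one that appears earlier in the order 9, 6, 3, 5, 1, 10, 8, 7, 4, 2, so processing vertices in that order labels each vertex after all of its successors.
9: no outgoing edge → L
6: no outgoing edge → L
3: W (go to 6, an L position)
5: W (go to 6, an L position)
1: W (go to 6, an L position)
10: L (options 1(W), 5(W) are all W)
8: W (go to 10, an L position)
7: W (go to 10, an L position)
4: W (go to 10, an L position)
2: W (go to 6, an L position)
The L vertices are 6, 9, 10; that is 3 in all.

3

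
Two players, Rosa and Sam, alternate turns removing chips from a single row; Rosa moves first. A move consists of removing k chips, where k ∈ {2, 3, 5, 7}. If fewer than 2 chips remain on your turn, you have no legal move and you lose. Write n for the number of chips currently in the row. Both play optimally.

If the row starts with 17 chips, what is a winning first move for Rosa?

Remove 7, leaving 10.

Classify positions by backward induction: terminal positions (no move available) are L. From any other position, the mover wins iff some move reaches an L.
n=0: no move → L
n=1: no move → L
n=2: reaches L-position 0 → W
n=3: reaches L-position 1 → W
n=4: reaches L-position 1 → W
n=5: reaches L-position 0 → W
n=6: reaches L-position 1 → W
n=7: reaches L-position 0 → W
n=8: reaches L-position 1 → W
n=9: only reaches 7(W), 6(W), 4(W), 2(W), all W → L
n=10: only reaches 8(W), 7(W), 5(W), 3(W), all W → L
n=11: reaches L-position 9 → W
n=12: reaches L-position 10 → W
n=13: reaches L-position 10 → W
n=14: reaches L-position 9 → W
n=15: reaches L-position 10 → W
n=16: reaches L-position 9 → W
n=17: reaches L-position 10 → W
From 17, the L positions reachable in one move are: 10.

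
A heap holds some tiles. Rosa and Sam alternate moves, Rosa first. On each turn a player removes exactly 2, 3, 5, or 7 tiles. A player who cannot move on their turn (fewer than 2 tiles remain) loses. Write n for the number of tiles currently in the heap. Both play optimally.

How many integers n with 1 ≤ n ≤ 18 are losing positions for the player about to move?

Use the standard recursion: the mover loses at a terminal position; elsewhere, the mover wins exactly when some move hands the opponent an L position.
n=0: no move → L
n=1: no move → L
n=2: W (go to 0, an L position)
n=3: W (go to 1, an L position)
n=4: W (go to 1, an L position)
n=5: W (go to 0, an L position)
n=6: W (go to 1, an L position)
n=7: W (go to 0, an L position)
n=8: W (go to 1, an L position)
n=9: L (options 7(W), 6(W), 4(W), 2(W) are all W)
n=10: L (options 8(W), 7(W), 5(W), 3(W) are all W)
n=11: W (go to 9, an L position)
n=12: W (go to 10, an L position)
n=13: W (go to 10, an L position)
n=14: W (go to 9, an L position)
n=15: W (go to 10, an L position)
n=16: W (go to 9, an L position)
n=17: W (go to 10, an L position)
n=18: L (options 16(W), 15(W), 13(W), 11(W) are all W)
L entries with 1 ≤ n ≤ 18 (n=0 is outside the asked range and is not counted): n = 1, 9, 10, 18; that makes 4.

4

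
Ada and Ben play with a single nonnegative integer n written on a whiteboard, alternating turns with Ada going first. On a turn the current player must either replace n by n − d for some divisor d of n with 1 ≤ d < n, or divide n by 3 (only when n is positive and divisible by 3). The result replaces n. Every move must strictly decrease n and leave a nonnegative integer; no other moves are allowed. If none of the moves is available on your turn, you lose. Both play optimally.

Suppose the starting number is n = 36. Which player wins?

Label each position W (a win for the player to move) or L (a loss). A position with no legal move is L; any other position is W exactly when some move reaches an L, and L when every move reaches a W.
n=0: no move → L
n=1: no move → L
n=2: W (go to 1, an L position)
n=3: W (go to 1, an L position)
n=4: L (options 2(W), 3(W) are all W)
n=5: W (go to 4, an L position)
n=6: W (go to 4, an L position)
n=7: L (sole option 6(W) is W)
n=8: W (go to 4, an L position)
n=9: L (options 3(W), 6(W), 8(W) are all W)
n=10: W (go to 9, an L position)
n=11: L (sole option 10(W) is W)
n=12: W (go to 4, an L position)
n=13: L (sole option 12(W) is W)
n=14: W (go to 7, an L position)
n=15: L (options 5(W), 10(W), 12(W), 14(W) are all W)
n=16: W (go to 15, an L position)
n=17: L (sole option 16(W) is W)
n=18: W (go to 9, an L position)
n=19: L (sole option 18(W) is W)
n=20: W (go to 15, an L position)
n=21: W (go to 7, an L position)
n=22: W (go to 11, an L position)
n=23: L (sole option 22(W) is W)
n=24: W (go to 23, an L position)
n=25: L (options 20(W), 24(W) are all W)
n=26: W (go to 13, an L position)
n=27: W (go to 9, an L position)
n=28: L (options 14(W), 21(W), 24(W), 26(W), 27(W) are all W)
n=29: W (go to 28, an L position)
n=30: W (go to 15, an L position)
n=31: L (sole option 30(W) is W)
n=32: W (go to 28, an L position)
n=33: W (go to 11, an L position)
n=34: W (go to 17, an L position)
n=35: W (go to 28, an L position)
n=36: L (options 12(W), 18(W), 24(W), 27(W), 30(W), 32(W), 33(W), 34(W), 35(W) are all W)
Every move from 36 reaches a W position, so the mover loses.

Ben wins.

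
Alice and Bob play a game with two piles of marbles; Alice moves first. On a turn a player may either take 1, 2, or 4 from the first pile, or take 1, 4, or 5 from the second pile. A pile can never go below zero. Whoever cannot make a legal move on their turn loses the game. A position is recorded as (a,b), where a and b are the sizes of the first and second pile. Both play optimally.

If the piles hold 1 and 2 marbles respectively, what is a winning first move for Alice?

Use the standard recursion: the mover loses at a terminal position; elsewhere, the mover wins exactly when some move hands the opponent an L position.
No move ever increases a pile, so every position that can arise here has a ≤ 1 and b ≤ 2; it is enough to label the cells with 0 ≤ a ≤ 1 and 0 ≤ b ≤ 2.
Every move lowers a or b (never raises either), so fill the grid row by row in increasing a, and left to right within a row: each cell's successors are then already labelled.
      b=0  b=1  b=2
a=0:    L    W    L
a=1:    W    L    W
Cells with no legal move (terminal, hence L): (0,0).
The remaining L cells, each justified by listing all of its moves:
(0,2): →(0,1)(W) only, which is W, so L
(1,1): →(0,1)(W), (1,0)(W) — all W, so L
Every other cell has at least one move into one of the L cells above, so it is W.
From (1,2), the L positions reachable in one move are: (0,2), (1,1). Any move reaching one of these is winning.

Move to (0,2).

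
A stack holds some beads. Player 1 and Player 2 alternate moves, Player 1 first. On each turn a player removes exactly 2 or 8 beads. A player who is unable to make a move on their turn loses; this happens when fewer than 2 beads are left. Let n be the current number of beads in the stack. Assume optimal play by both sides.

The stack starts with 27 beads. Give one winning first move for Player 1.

Remove 2, leaving 25.

Label each position W (a win for the player to move) or L (a loss). A position with no legal move is L; any other position is W exactly when some move reaches an L, and L when every move reaches a W.
n=0: no move → L
n=1: no move → L
n=2: W (go to 0, an L position)
n=3: W (go to 1, an L position)
n=4: L (sole option 2(W) is W)
n=5: L (sole option 3(W) is W)
n=6: W (go to 4, an L position)
n=7: W (go to 5, an L position)
n=8: W (go to 0, an L position)
n=9: W (go to 1, an L position)
n=10: L (options 8(W), 2(W) are all W)
n=11: L (options 9(W), 3(W) are all W)
n=12: W (go to 10, an L position)
n=13: W (go to 11, an L position)
n=14: L (options 12(W), 6(W) are all W)
n=15: L (options 13(W), 7(W) are all W)
n=16: W (go to 14, an L position)
n=17: W (go to 15, an L position)
n=18: W (go to 10, an L position)
n=19: W (go to 11, an L position)
n=20: L (options 18(W), 12(W) are all W)
n=21: L (options 19(W), 13(W) are all W)
n=22: W (go to 20, an L position)
n=23: W (go to 21, an L position)
n=24: L (options 22(W), 16(W) are all W)
n=25: L (options 23(W), 17(W) are all W)
n=26: W (go to 24, an L position)
n=27: W (go to 25, an L position)
From 27, the L positions reachable in one move are: 25.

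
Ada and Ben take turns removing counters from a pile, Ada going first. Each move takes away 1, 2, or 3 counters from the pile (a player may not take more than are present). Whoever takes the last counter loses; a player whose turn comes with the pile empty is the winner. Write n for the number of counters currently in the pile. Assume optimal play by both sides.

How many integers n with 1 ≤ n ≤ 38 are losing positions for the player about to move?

10

Build the W/L table. Terminal = W. A non-terminal position is W if it has a move to some L; otherwise it is L.
n=0: no move; the opponent has just taken the last counter and therefore loses → W
n=1: →0(W) only, which is W, so L
n=2: →1(L), so W
n=3: →1(L), so W
n=4: →1(L), so W
n=5: →4(W), 3(W), 2(W) — all W, so L
n=6: →5(L), so W
n=7: →5(L), so W
n=8: →5(L), so W
n=9: →8(W), 7(W), 6(W) — all W, so L
n=10: →9(L), so W
n=11: →9(L), so W
n=12: →9(L), so W
n=13: →12(W), 11(W), 10(W) — all W, so L
n=14: →13(L), so W
n=15: →13(L), so W
n=16: →13(L), so W
n=17: →16(W), 15(W), 14(W) — all W, so L
n=18: →17(L), so W
n=19: →17(L), so W
n=20: →17(L), so W
n=21: →20(W), 19(W), 18(W) — all W, so L
n=22: →21(L), so W
n=23: →21(L), so W
n=24: →21(L), so W
n=25: →24(W), 23(W), 22(W) — all W, so L
n=26: →25(L), so W
n=27: →25(L), so W
n=28: →25(L), so W
n=29: →28(W), 27(W), 26(W) — all W, so L
n=30: →29(L), so W
n=31: →29(L), so W
n=32: →29(L), so W
n=33: →32(W), 31(W), 30(W) — all W, so L
n=34: →33(L), so W
n=35: →33(L), so W
n=36: →33(L), so W
n=37: →36(W), 35(W), 34(W) — all W, so L
n=38: →37(L), so W
L entries with 1 ≤ n ≤ 38 (the range starts at n=1): n = 1, 5, 9, 13, 17, 21, 25, 29, 33, 37; that makes 10.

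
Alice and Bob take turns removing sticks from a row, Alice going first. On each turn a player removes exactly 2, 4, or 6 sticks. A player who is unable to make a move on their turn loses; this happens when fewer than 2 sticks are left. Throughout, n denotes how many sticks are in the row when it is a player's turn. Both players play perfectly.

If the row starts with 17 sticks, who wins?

Compute win/loss labels from the base case upward. A position with no move is L. Any other position is W if it can reach an L in one move, else L.
n=0: no move → L
n=1: no move → L
n=2: W (go to 0, an L position)
n=3: W (go to 1, an L position)
n=4: W (go to 0, an L position)
n=5: W (go to 1, an L position)
n=6: W (go to 0, an L position)
n=7: W (go to 1, an L position)
n=8: L (options 6(W), 4(W), 2(W) are all W)
n=9: L (options 7(W), 5(W), 3(W) are all W)
n=10: W (go to 8, an L position)
n=11: W (go to 9, an L position)
n=12: W (go to 8, an L position)
n=13: W (go to 9, an L position)
n=14: W (go to 8, an L position)
n=15: W (go to 9, an L position)
n=16: L (options 14(W), 12(W), 10(W) are all W)
n=17: L (options 15(W), 13(W), 11(W) are all W)
Every move from 17 reaches a W position, so the mover loses.

Bob wins.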